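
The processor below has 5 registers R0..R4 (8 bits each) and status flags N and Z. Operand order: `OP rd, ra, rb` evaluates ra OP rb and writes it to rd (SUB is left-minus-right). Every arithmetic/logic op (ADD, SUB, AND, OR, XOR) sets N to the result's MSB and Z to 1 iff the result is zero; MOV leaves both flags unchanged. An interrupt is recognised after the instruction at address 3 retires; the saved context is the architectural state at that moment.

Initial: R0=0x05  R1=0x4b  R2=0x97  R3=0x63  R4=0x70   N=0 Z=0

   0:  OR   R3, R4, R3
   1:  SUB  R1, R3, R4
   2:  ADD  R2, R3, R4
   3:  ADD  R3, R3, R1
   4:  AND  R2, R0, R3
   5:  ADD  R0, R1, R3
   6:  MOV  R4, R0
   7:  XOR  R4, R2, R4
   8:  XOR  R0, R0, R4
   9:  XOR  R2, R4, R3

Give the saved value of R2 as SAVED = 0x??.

SAVED = 0xe3

after  0: R0=0x05 R1=0x4b R2=0x97 R3=0x73 R4=0x70  N=0 Z=0
after  1: R0=0x05 R1=0x03 R2=0x97 R3=0x73 R4=0x70  N=0 Z=0
after  2: R0=0x05 R1=0x03 R2=0xe3 R3=0x73 R4=0x70  N=1 Z=0
after  3: R0=0x05 R1=0x03 R2=0xe3 R3=0x76 R4=0x70  N=0 Z=0
-- IRQ taken; context saved, return-PC = 4 --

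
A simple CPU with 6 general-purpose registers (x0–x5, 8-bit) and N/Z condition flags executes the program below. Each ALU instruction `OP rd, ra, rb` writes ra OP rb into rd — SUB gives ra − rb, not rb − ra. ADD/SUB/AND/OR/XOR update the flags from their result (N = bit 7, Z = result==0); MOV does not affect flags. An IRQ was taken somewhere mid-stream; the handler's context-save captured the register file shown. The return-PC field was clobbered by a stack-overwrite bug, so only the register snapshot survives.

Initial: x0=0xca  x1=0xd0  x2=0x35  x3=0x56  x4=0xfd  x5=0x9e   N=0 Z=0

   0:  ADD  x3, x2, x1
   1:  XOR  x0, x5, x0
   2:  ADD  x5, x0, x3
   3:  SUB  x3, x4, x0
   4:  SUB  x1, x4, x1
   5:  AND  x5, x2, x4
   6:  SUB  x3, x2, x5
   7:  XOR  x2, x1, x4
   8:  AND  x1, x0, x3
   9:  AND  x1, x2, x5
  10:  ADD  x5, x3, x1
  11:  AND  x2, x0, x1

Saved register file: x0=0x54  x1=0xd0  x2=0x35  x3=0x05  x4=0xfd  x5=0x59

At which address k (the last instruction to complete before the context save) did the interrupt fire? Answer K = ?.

K = 2

after  0: x0=0xca x1=0xd0 x2=0x35 x3=0x05 x4=0xfd x5=0x9e  N=0 Z=0
after  1: x0=0x54 x1=0xd0 x2=0x35 x3=0x05 x4=0xfd x5=0x9e  N=0 Z=0
after  2: x0=0x54 x1=0xd0 x2=0x35 x3=0x05 x4=0xfd x5=0x59  N=0 Z=0
-- IRQ taken; context saved, return-PC = 3 --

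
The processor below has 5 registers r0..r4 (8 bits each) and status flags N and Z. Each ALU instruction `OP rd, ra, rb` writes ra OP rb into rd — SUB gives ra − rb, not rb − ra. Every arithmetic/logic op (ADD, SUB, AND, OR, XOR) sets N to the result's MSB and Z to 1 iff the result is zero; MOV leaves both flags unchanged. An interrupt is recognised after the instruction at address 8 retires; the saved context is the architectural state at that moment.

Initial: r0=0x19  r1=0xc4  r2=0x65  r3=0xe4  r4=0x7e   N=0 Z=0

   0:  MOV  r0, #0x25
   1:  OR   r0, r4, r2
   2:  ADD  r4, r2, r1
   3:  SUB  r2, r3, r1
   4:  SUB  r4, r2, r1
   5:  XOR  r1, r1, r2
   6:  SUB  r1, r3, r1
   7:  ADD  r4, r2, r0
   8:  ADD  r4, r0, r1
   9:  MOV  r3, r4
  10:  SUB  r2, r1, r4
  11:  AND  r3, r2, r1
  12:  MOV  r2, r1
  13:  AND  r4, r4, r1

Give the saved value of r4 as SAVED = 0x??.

SAVED = 0x7f

after  0: r0=0x25 r1=0xc4 r2=0x65 r3=0xe4 r4=0x7e  N=0 Z=0
after  1: r0=0x7f r1=0xc4 r2=0x65 r3=0xe4 r4=0x7e  N=0 Z=0
after  2: r0=0x7f r1=0xc4 r2=0x65 r3=0xe4 r4=0x29  N=0 Z=0
after  3: r0=0x7f r1=0xc4 r2=0x20 r3=0xe4 r4=0x29  N=0 Z=0
after  4: r0=0x7f r1=0xc4 r2=0x20 r3=0xe4 r4=0x5c  N=0 Z=0
after  5: r0=0x7f r1=0xe4 r2=0x20 r3=0xe4 r4=0x5c  N=1 Z=0
after  6: r0=0x7f r1=0x00 r2=0x20 r3=0xe4 r4=0x5c  N=0 Z=1
after  7: r0=0x7f r1=0x00 r2=0x20 r3=0xe4 r4=0x9f  N=1 Z=0
after  8: r0=0x7f r1=0x00 r2=0x20 r3=0xe4 r4=0x7f  N=0 Z=0
-- IRQ taken; context saved, return-PC = 9 --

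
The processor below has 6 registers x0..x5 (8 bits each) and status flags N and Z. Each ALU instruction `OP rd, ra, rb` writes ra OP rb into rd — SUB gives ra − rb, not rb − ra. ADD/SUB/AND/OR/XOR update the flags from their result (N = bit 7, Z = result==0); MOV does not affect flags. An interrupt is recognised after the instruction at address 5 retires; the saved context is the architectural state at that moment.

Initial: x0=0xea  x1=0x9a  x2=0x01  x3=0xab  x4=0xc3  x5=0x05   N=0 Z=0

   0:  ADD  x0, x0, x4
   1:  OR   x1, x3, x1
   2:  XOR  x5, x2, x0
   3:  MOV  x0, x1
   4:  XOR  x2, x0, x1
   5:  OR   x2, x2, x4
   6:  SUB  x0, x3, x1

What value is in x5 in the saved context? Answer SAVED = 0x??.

SAVED = 0xac

after  0: x0=0xad x1=0x9a x2=0x01 x3=0xab x4=0xc3 x5=0x05  N=1 Z=0
after  1: x0=0xad x1=0xbb x2=0x01 x3=0xab x4=0xc3 x5=0x05  N=1 Z=0
after  2: x0=0xad x1=0xbb x2=0x01 x3=0xab x4=0xc3 x5=0xac  N=1 Z=0
after  3: x0=0xbb x1=0xbb x2=0x01 x3=0xab x4=0xc3 x5=0xac  N=1 Z=0
after  4: x0=0xbb x1=0xbb x2=0x00 x3=0xab x4=0xc3 x5=0xac  N=0 Z=1
after  5: x0=0xbb x1=0xbb x2=0xc3 x3=0xab x4=0xc3 x5=0xac  N=1 Z=0
-- IRQ taken; context saved, return-PC = 6 --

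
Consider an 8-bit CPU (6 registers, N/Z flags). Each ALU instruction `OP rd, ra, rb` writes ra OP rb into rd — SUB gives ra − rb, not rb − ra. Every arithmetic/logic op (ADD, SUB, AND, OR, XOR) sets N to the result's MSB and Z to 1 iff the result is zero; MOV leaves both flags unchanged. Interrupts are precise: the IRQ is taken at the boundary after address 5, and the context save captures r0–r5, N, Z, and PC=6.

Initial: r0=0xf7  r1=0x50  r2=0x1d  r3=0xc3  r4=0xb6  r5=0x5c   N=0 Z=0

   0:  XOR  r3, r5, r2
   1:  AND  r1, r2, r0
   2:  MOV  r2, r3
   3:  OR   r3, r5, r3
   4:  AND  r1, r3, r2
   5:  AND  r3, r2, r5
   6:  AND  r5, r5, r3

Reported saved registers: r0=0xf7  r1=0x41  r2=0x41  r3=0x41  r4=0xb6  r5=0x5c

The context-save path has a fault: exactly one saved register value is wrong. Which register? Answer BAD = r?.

after  0: r0=0xf7 r1=0x50 r2=0x1d r3=0x41 r4=0xb6 r5=0x5c  N=0 Z=0
after  1: r0=0xf7 r1=0x15 r2=0x1d r3=0x41 r4=0xb6 r5=0x5c  N=0 Z=0
after  2: r0=0xf7 r1=0x15 r2=0x41 r3=0x41 r4=0xb6 r5=0x5c  N=0 Z=0
after  3: r0=0xf7 r1=0x15 r2=0x41 r3=0x5d r4=0xb6 r5=0x5c  N=0 Z=0
after  4: r0=0xf7 r1=0x41 r2=0x41 r3=0x5d r4=0xb6 r5=0x5c  N=0 Z=0
after  5: r0=0xf7 r1=0x41 r2=0x41 r3=0x40 r4=0xb6 r5=0x5c  N=0 Z=0
-- IRQ taken; context saved, return-PC = 6 --
mismatch: r3: reported 0x41 vs actual 0x40

BAD = r3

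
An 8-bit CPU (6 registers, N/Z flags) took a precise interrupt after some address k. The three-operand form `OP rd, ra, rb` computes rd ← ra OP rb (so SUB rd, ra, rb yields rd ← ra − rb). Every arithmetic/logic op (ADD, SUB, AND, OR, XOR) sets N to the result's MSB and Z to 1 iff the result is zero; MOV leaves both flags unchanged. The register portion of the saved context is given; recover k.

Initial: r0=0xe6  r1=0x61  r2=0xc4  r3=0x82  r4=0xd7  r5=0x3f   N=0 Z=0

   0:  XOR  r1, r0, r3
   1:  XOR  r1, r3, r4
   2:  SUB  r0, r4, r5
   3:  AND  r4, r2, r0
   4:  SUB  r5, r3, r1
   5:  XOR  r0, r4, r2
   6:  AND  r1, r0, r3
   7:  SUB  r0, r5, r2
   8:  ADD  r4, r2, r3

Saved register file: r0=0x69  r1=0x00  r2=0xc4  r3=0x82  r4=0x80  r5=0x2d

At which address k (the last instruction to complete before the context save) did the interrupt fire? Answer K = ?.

K = 7

after  0: r0=0xe6 r1=0x64 r2=0xc4 r3=0x82 r4=0xd7 r5=0x3f  N=0 Z=0
after  1: r0=0xe6 r1=0x55 r2=0xc4 r3=0x82 r4=0xd7 r5=0x3f  N=0 Z=0
after  2: r0=0x98 r1=0x55 r2=0xc4 r3=0x82 r4=0xd7 r5=0x3f  N=1 Z=0
after  3: r0=0x98 r1=0x55 r2=0xc4 r3=0x82 r4=0x80 r5=0x3f  N=1 Z=0
after  4: r0=0x98 r1=0x55 r2=0xc4 r3=0x82 r4=0x80 r5=0x2d  N=0 Z=0
after  5: r0=0x44 r1=0x55 r2=0xc4 r3=0x82 r4=0x80 r5=0x2d  N=0 Z=0
after  6: r0=0x44 r1=0x00 r2=0xc4 r3=0x82 r4=0x80 r5=0x2d  N=0 Z=1
after  7: r0=0x69 r1=0x00 r2=0xc4 r3=0x82 r4=0x80 r5=0x2d  N=0 Z=0
-- IRQ taken; context saved, return-PC = 8 --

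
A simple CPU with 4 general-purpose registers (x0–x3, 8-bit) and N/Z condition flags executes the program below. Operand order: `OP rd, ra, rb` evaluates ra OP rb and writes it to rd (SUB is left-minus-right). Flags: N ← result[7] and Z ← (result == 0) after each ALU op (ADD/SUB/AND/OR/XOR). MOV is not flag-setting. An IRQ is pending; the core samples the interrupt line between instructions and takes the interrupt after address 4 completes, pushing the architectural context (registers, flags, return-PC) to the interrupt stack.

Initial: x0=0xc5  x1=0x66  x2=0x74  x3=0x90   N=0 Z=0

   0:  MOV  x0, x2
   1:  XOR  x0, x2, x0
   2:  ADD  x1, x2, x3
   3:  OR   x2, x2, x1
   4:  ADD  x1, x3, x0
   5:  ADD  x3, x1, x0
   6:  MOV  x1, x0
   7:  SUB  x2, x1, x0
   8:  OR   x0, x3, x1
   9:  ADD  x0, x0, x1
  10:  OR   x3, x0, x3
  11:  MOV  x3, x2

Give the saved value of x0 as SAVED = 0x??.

after  0: x0=0x74 x1=0x66 x2=0x74 x3=0x90  N=0 Z=0
after  1: x0=0x00 x1=0x66 x2=0x74 x3=0x90  N=0 Z=1
after  2: x0=0x00 x1=0x04 x2=0x74 x3=0x90  N=0 Z=0
after  3: x0=0x00 x1=0x04 x2=0x74 x3=0x90  N=0 Z=0
after  4: x0=0x00 x1=0x90 x2=0x74 x3=0x90  N=1 Z=0
-- IRQ taken; context saved, return-PC = 5 --

SAVED = 0x00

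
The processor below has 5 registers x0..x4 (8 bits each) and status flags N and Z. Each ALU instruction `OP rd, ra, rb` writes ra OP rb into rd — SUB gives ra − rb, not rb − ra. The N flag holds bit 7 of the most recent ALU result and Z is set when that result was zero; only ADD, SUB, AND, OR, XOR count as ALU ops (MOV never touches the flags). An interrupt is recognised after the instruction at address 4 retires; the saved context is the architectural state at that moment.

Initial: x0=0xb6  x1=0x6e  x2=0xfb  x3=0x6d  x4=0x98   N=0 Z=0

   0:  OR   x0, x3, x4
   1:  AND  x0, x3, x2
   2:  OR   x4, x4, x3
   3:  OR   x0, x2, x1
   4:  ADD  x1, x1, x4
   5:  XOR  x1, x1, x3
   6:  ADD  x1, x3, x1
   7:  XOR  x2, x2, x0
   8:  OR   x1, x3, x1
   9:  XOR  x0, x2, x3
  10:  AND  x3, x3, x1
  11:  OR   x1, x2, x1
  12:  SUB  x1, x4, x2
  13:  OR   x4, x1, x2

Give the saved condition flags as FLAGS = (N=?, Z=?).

FLAGS = (N=0, Z=0)

after  0: x0=0xfd x1=0x6e x2=0xfb x3=0x6d x4=0x98  N=1 Z=0
after  1: x0=0x69 x1=0x6e x2=0xfb x3=0x6d x4=0x98  N=0 Z=0
after  2: x0=0x69 x1=0x6e x2=0xfb x3=0x6d x4=0xfd  N=1 Z=0
after  3: x0=0xff x1=0x6e x2=0xfb x3=0x6d x4=0xfd  N=1 Z=0
after  4: x0=0xff x1=0x6b x2=0xfb x3=0x6d x4=0xfd  N=0 Z=0
-- IRQ taken; context saved, return-PC = 5 --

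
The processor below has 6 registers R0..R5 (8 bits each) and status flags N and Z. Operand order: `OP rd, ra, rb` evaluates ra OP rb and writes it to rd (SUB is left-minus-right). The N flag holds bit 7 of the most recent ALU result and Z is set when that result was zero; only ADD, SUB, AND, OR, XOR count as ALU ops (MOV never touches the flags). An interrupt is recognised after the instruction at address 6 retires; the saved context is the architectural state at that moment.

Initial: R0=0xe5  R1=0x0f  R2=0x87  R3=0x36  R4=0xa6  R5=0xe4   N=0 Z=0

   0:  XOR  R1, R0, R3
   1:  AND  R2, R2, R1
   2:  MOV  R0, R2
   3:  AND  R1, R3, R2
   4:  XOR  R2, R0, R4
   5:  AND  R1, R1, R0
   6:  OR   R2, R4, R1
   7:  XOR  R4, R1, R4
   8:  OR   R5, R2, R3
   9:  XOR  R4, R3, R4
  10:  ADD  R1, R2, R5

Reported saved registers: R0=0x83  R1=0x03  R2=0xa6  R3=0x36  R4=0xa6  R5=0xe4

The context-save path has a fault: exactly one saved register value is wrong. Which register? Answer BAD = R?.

after  0: R0=0xe5 R1=0xd3 R2=0x87 R3=0x36 R4=0xa6 R5=0xe4  N=1 Z=0
after  1: R0=0xe5 R1=0xd3 R2=0x83 R3=0x36 R4=0xa6 R5=0xe4  N=1 Z=0
after  2: R0=0x83 R1=0xd3 R2=0x83 R3=0x36 R4=0xa6 R5=0xe4  N=1 Z=0
after  3: R0=0x83 R1=0x02 R2=0x83 R3=0x36 R4=0xa6 R5=0xe4  N=0 Z=0
after  4: R0=0x83 R1=0x02 R2=0x25 R3=0x36 R4=0xa6 R5=0xe4  N=0 Z=0
after  5: R0=0x83 R1=0x02 R2=0x25 R3=0x36 R4=0xa6 R5=0xe4  N=0 Z=0
after  6: R0=0x83 R1=0x02 R2=0xa6 R3=0x36 R4=0xa6 R5=0xe4  N=1 Z=0
-- IRQ taken; context saved, return-PC = 7 --
mismatch: R1: reported 0x03 vs actual 0x02

BAD = R1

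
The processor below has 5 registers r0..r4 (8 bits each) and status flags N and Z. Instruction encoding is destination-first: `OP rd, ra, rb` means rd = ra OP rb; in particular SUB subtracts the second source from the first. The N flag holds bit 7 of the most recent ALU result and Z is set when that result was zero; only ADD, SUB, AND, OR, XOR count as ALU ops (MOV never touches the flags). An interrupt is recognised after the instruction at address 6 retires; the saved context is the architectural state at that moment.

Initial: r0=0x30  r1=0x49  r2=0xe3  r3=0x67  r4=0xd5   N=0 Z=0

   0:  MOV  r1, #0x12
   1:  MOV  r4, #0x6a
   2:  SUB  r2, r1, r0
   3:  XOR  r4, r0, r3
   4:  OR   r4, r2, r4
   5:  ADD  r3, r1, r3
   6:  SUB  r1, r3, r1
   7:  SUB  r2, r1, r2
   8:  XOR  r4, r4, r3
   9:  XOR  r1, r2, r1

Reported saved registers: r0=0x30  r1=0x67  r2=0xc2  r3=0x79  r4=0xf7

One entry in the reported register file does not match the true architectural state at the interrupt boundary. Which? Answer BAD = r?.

after  0: r0=0x30 r1=0x12 r2=0xe3 r3=0x67 r4=0xd5  N=0 Z=0
after  1: r0=0x30 r1=0x12 r2=0xe3 r3=0x67 r4=0x6a  N=0 Z=0
after  2: r0=0x30 r1=0x12 r2=0xe2 r3=0x67 r4=0x6a  N=1 Z=0
after  3: r0=0x30 r1=0x12 r2=0xe2 r3=0x67 r4=0x57  N=0 Z=0
after  4: r0=0x30 r1=0x12 r2=0xe2 r3=0x67 r4=0xf7  N=1 Z=0
after  5: r0=0x30 r1=0x12 r2=0xe2 r3=0x79 r4=0xf7  N=0 Z=0
after  6: r0=0x30 r1=0x67 r2=0xe2 r3=0x79 r4=0xf7  N=0 Z=0
-- IRQ taken; context saved, return-PC = 7 --
mismatch: r2: reported 0xc2 vs actual 0xe2

BAD = r2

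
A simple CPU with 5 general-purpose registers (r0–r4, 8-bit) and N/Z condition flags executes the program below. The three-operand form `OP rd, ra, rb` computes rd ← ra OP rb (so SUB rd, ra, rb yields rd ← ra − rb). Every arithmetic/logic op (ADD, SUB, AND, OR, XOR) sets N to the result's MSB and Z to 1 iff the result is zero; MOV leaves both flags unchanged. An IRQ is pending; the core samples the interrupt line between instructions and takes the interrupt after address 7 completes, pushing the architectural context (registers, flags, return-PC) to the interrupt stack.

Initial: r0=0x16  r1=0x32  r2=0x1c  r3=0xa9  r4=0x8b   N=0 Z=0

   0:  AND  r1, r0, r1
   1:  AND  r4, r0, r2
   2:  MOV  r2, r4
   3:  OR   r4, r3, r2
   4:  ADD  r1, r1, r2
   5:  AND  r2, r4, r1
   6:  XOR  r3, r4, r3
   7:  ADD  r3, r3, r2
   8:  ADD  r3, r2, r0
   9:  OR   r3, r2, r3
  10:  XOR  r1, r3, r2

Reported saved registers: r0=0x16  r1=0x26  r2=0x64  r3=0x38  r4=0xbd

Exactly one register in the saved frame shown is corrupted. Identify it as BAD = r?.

BAD = r2

after  0: r0=0x16 r1=0x12 r2=0x1c r3=0xa9 r4=0x8b  N=0 Z=0
after  1: r0=0x16 r1=0x12 r2=0x1c r3=0xa9 r4=0x14  N=0 Z=0
after  2: r0=0x16 r1=0x12 r2=0x14 r3=0xa9 r4=0x14  N=0 Z=0
after  3: r0=0x16 r1=0x12 r2=0x14 r3=0xa9 r4=0xbd  N=1 Z=0
after  4: r0=0x16 r1=0x26 r2=0x14 r3=0xa9 r4=0xbd  N=0 Z=0
after  5: r0=0x16 r1=0x26 r2=0x24 r3=0xa9 r4=0xbd  N=0 Z=0
after  6: r0=0x16 r1=0x26 r2=0x24 r3=0x14 r4=0xbd  N=0 Z=0
after  7: r0=0x16 r1=0x26 r2=0x24 r3=0x38 r4=0xbd  N=0 Z=0
-- IRQ taken; context saved, return-PC = 8 --
mismatch: r2: reported 0x64 vs actual 0x24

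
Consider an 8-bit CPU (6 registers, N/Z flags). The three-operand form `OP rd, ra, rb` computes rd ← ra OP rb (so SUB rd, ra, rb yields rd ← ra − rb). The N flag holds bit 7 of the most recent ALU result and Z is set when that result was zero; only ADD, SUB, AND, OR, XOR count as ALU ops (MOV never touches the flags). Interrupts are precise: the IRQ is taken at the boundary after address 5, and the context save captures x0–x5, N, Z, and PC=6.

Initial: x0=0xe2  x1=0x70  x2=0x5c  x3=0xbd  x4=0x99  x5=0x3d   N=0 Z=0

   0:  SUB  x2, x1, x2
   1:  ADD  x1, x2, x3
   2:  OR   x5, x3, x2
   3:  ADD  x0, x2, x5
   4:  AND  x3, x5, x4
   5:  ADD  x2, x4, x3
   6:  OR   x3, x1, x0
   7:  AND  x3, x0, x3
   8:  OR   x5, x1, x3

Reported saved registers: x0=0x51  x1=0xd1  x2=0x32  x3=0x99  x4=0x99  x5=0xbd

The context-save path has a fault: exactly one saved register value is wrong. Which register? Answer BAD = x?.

after  0: x0=0xe2 x1=0x70 x2=0x14 x3=0xbd x4=0x99 x5=0x3d  N=0 Z=0
after  1: x0=0xe2 x1=0xd1 x2=0x14 x3=0xbd x4=0x99 x5=0x3d  N=1 Z=0
after  2: x0=0xe2 x1=0xd1 x2=0x14 x3=0xbd x4=0x99 x5=0xbd  N=1 Z=0
after  3: x0=0xd1 x1=0xd1 x2=0x14 x3=0xbd x4=0x99 x5=0xbd  N=1 Z=0
after  4: x0=0xd1 x1=0xd1 x2=0x14 x3=0x99 x4=0x99 x5=0xbd  N=1 Z=0
after  5: x0=0xd1 x1=0xd1 x2=0x32 x3=0x99 x4=0x99 x5=0xbd  N=0 Z=0
-- IRQ taken; context saved, return-PC = 6 --
mismatch: x0: reported 0x51 vs actual 0xd1

BAD = x0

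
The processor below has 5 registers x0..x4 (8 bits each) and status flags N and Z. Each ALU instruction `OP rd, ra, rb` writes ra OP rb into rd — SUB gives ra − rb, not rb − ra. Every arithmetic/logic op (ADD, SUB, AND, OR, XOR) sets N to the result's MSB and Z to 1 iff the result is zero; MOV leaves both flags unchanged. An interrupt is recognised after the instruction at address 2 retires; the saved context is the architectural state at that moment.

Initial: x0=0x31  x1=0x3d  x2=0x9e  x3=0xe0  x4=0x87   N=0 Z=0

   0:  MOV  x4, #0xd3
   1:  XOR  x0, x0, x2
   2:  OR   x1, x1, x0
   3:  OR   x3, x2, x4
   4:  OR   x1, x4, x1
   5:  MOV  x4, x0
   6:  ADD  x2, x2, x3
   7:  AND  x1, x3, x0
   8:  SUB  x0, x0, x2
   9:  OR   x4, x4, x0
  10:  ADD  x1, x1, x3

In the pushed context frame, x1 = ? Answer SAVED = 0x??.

after  0: x0=0x31 x1=0x3d x2=0x9e x3=0xe0 x4=0xd3  N=0 Z=0
after  1: x0=0xaf x1=0x3d x2=0x9e x3=0xe0 x4=0xd3  N=1 Z=0
after  2: x0=0xaf x1=0xbf x2=0x9e x3=0xe0 x4=0xd3  N=1 Z=0
-- IRQ taken; context saved, return-PC = 3 --

SAVED = 0xbf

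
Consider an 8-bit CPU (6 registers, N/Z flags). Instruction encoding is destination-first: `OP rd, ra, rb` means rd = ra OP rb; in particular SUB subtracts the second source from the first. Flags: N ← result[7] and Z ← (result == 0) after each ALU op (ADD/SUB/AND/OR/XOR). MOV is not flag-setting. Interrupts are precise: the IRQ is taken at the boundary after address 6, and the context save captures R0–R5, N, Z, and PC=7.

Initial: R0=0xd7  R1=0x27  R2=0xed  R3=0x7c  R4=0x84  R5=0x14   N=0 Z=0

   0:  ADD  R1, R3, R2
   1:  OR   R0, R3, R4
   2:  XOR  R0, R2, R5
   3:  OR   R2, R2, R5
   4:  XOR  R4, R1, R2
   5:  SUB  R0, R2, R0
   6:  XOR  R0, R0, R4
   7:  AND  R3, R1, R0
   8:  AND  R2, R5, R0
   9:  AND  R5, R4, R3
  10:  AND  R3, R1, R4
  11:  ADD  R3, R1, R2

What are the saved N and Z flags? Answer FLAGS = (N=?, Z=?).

FLAGS = (N=1, Z=0)

after  0: R0=0xd7 R1=0x69 R2=0xed R3=0x7c R4=0x84 R5=0x14  N=0 Z=0
after  1: R0=0xfc R1=0x69 R2=0xed R3=0x7c R4=0x84 R5=0x14  N=1 Z=0
after  2: R0=0xf9 R1=0x69 R2=0xed R3=0x7c R4=0x84 R5=0x14  N=1 Z=0
after  3: R0=0xf9 R1=0x69 R2=0xfd R3=0x7c R4=0x84 R5=0x14  N=1 Z=0
after  4: R0=0xf9 R1=0x69 R2=0xfd R3=0x7c R4=0x94 R5=0x14  N=1 Z=0
after  5: R0=0x04 R1=0x69 R2=0xfd R3=0x7c R4=0x94 R5=0x14  N=0 Z=0
after  6: R0=0x90 R1=0x69 R2=0xfd R3=0x7c R4=0x94 R5=0x14  N=1 Z=0
-- IRQ taken; context saved, return-PC = 7 --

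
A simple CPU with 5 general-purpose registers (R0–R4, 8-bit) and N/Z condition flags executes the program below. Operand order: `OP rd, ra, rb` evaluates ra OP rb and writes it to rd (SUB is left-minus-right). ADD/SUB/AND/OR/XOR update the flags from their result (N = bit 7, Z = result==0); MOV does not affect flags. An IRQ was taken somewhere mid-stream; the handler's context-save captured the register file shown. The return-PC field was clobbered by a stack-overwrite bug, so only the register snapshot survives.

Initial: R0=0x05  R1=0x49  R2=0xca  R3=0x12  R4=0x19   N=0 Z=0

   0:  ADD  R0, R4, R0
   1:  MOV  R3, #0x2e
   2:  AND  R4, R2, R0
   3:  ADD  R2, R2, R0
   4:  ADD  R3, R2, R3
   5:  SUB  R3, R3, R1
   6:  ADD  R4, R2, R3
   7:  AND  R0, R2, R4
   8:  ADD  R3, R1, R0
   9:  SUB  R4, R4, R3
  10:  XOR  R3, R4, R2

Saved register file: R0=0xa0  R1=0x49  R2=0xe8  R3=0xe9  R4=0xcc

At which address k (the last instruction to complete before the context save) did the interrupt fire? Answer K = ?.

K = 9

after  0: R0=0x1e R1=0x49 R2=0xca R3=0x12 R4=0x19  N=0 Z=0
after  1: R0=0x1e R1=0x49 R2=0xca R3=0x2e R4=0x19  N=0 Z=0
after  2: R0=0x1e R1=0x49 R2=0xca R3=0x2e R4=0x0a  N=0 Z=0
after  3: R0=0x1e R1=0x49 R2=0xe8 R3=0x2e R4=0x0a  N=1 Z=0
after  4: R0=0x1e R1=0x49 R2=0xe8 R3=0x16 R4=0x0a  N=0 Z=0
after  5: R0=0x1e R1=0x49 R2=0xe8 R3=0xcd R4=0x0a  N=1 Z=0
after  6: R0=0x1e R1=0x49 R2=0xe8 R3=0xcd R4=0xb5  N=1 Z=0
after  7: R0=0xa0 R1=0x49 R2=0xe8 R3=0xcd R4=0xb5  N=1 Z=0
after  8: R0=0xa0 R1=0x49 R2=0xe8 R3=0xe9 R4=0xb5  N=1 Z=0
after  9: R0=0xa0 R1=0x49 R2=0xe8 R3=0xe9 R4=0xcc  N=1 Z=0
-- IRQ taken; context saved, return-PC = 10 --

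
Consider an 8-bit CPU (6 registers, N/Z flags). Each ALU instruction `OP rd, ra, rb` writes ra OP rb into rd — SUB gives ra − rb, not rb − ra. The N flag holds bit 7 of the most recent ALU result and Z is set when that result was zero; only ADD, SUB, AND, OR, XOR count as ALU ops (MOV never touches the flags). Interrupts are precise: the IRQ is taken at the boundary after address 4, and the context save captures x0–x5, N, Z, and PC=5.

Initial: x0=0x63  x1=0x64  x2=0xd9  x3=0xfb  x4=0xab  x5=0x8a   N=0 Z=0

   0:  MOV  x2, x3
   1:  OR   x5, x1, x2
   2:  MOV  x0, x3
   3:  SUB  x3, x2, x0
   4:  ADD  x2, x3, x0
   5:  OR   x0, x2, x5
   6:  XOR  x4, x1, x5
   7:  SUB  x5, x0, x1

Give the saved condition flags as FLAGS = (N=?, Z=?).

FLAGS = (N=1, Z=0)

after  0: x0=0x63 x1=0x64 x2=0xfb x3=0xfb x4=0xab x5=0x8a  N=0 Z=0
after  1: x0=0x63 x1=0x64 x2=0xfb x3=0xfb x4=0xab x5=0xff  N=1 Z=0
after  2: x0=0xfb x1=0x64 x2=0xfb x3=0xfb x4=0xab x5=0xff  N=1 Z=0
after  3: x0=0xfb x1=0x64 x2=0xfb x3=0x00 x4=0xab x5=0xff  N=0 Z=1
after  4: x0=0xfb x1=0x64 x2=0xfb x3=0x00 x4=0xab x5=0xff  N=1 Z=0
-- IRQ taken; context saved, return-PC = 5 --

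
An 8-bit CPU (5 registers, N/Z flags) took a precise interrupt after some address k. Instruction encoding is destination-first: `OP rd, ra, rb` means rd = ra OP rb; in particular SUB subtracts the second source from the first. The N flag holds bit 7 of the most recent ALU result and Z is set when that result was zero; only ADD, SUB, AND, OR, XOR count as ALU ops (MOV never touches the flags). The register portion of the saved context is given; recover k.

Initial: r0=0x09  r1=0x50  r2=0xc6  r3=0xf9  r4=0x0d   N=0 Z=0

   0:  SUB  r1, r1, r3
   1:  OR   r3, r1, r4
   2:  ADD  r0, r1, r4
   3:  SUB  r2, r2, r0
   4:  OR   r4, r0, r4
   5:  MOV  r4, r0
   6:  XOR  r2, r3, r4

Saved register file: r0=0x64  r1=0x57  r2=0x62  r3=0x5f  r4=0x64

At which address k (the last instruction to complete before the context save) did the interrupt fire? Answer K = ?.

K = 5

after  0: r0=0x09 r1=0x57 r2=0xc6 r3=0xf9 r4=0x0d  N=0 Z=0
after  1: r0=0x09 r1=0x57 r2=0xc6 r3=0x5f r4=0x0d  N=0 Z=0
after  2: r0=0x64 r1=0x57 r2=0xc6 r3=0x5f r4=0x0d  N=0 Z=0
after  3: r0=0x64 r1=0x57 r2=0x62 r3=0x5f r4=0x0d  N=0 Z=0
after  4: r0=0x64 r1=0x57 r2=0x62 r3=0x5f r4=0x6d  N=0 Z=0
after  5: r0=0x64 r1=0x57 r2=0x62 r3=0x5f r4=0x64  N=0 Z=0
-- IRQ taken; context saved, return-PC = 6 --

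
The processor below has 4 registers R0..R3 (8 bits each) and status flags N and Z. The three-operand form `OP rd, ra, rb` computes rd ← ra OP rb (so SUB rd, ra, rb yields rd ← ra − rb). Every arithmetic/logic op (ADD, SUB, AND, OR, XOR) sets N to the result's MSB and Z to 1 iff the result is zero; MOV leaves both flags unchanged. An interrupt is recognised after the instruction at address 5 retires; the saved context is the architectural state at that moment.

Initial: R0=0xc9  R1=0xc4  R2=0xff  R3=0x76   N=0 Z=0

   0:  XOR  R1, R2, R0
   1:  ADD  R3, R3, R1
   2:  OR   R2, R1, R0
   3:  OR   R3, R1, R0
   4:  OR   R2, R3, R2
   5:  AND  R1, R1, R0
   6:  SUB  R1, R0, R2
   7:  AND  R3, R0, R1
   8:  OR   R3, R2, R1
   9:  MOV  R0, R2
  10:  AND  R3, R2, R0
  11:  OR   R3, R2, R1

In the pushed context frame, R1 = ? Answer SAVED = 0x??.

after  0: R0=0xc9 R1=0x36 R2=0xff R3=0x76  N=0 Z=0
after  1: R0=0xc9 R1=0x36 R2=0xff R3=0xac  N=1 Z=0
after  2: R0=0xc9 R1=0x36 R2=0xff R3=0xac  N=1 Z=0
after  3: R0=0xc9 R1=0x36 R2=0xff R3=0xff  N=1 Z=0
after  4: R0=0xc9 R1=0x36 R2=0xff R3=0xff  N=1 Z=0
after  5: R0=0xc9 R1=0x00 R2=0xff R3=0xff  N=0 Z=1
-- IRQ taken; context saved, return-PC = 6 --

SAVED = 0x00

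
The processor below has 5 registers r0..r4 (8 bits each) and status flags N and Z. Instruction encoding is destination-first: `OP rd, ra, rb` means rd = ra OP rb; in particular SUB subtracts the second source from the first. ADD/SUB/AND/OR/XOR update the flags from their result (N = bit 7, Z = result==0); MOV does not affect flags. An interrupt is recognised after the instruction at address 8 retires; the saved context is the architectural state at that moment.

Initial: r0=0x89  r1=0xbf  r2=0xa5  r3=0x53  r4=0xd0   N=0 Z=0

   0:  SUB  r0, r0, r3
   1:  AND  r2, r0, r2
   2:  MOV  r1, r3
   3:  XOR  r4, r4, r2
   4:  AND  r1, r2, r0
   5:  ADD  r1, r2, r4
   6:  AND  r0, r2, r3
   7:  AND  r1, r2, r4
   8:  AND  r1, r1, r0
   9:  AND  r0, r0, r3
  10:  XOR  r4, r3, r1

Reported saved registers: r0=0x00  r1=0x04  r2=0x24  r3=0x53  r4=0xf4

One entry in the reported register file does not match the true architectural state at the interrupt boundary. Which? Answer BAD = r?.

after  0: r0=0x36 r1=0xbf r2=0xa5 r3=0x53 r4=0xd0  N=0 Z=0
after  1: r0=0x36 r1=0xbf r2=0x24 r3=0x53 r4=0xd0  N=0 Z=0
after  2: r0=0x36 r1=0x53 r2=0x24 r3=0x53 r4=0xd0  N=0 Z=0
after  3: r0=0x36 r1=0x53 r2=0x24 r3=0x53 r4=0xf4  N=1 Z=0
after  4: r0=0x36 r1=0x24 r2=0x24 r3=0x53 r4=0xf4  N=0 Z=0
after  5: r0=0x36 r1=0x18 r2=0x24 r3=0x53 r4=0xf4  N=0 Z=0
after  6: r0=0x00 r1=0x18 r2=0x24 r3=0x53 r4=0xf4  N=0 Z=1
after  7: r0=0x00 r1=0x24 r2=0x24 r3=0x53 r4=0xf4  N=0 Z=0
after  8: r0=0x00 r1=0x00 r2=0x24 r3=0x53 r4=0xf4  N=0 Z=1
-- IRQ taken; context saved, return-PC = 9 --
mismatch: r1: reported 0x04 vs actual 0x00

BAD = r1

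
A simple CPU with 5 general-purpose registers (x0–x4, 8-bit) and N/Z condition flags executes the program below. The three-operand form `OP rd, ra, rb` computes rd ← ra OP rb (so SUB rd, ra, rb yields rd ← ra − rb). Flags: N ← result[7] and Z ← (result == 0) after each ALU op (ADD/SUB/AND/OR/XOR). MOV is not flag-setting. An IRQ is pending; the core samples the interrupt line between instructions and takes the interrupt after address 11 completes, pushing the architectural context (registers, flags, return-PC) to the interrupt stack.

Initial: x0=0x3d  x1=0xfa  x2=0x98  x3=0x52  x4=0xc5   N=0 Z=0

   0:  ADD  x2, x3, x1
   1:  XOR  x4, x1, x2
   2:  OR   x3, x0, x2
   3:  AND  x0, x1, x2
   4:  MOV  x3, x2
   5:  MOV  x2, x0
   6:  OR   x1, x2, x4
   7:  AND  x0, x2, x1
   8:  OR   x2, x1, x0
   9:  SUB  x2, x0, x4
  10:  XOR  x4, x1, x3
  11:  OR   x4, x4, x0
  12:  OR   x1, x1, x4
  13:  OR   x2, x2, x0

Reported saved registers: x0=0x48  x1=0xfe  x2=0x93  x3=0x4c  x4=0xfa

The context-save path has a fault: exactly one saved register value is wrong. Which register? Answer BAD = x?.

after  0: x0=0x3d x1=0xfa x2=0x4c x3=0x52 x4=0xc5  N=0 Z=0
after  1: x0=0x3d x1=0xfa x2=0x4c x3=0x52 x4=0xb6  N=1 Z=0
after  2: x0=0x3d x1=0xfa x2=0x4c x3=0x7d x4=0xb6  N=0 Z=0
after  3: x0=0x48 x1=0xfa x2=0x4c x3=0x7d x4=0xb6  N=0 Z=0
after  4: x0=0x48 x1=0xfa x2=0x4c x3=0x4c x4=0xb6  N=0 Z=0
after  5: x0=0x48 x1=0xfa x2=0x48 x3=0x4c x4=0xb6  N=0 Z=0
after  6: x0=0x48 x1=0xfe x2=0x48 x3=0x4c x4=0xb6  N=1 Z=0
after  7: x0=0x48 x1=0xfe x2=0x48 x3=0x4c x4=0xb6  N=0 Z=0
after  8: x0=0x48 x1=0xfe x2=0xfe x3=0x4c x4=0xb6  N=1 Z=0
after  9: x0=0x48 x1=0xfe x2=0x92 x3=0x4c x4=0xb6  N=1 Z=0
after 10: x0=0x48 x1=0xfe x2=0x92 x3=0x4c x4=0xb2  N=1 Z=0
after 11: x0=0x48 x1=0xfe x2=0x92 x3=0x4c x4=0xfa  N=1 Z=0
-- IRQ taken; context saved, return-PC = 12 --
mismatch: x2: reported 0x93 vs actual 0x92

BAD = x2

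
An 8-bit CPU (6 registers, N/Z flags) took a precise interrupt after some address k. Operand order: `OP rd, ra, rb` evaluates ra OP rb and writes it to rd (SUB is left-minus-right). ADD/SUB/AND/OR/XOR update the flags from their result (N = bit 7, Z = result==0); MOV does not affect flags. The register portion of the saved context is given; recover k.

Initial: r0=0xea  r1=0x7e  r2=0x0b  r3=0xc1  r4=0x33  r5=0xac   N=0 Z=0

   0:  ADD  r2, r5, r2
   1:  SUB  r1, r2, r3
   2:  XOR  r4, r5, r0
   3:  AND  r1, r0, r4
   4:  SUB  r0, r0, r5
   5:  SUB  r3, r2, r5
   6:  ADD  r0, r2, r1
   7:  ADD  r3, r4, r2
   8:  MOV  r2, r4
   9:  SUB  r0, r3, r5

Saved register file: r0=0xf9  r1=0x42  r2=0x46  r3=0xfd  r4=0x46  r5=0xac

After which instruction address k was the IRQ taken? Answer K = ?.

K = 8

after  0: r0=0xea r1=0x7e r2=0xb7 r3=0xc1 r4=0x33 r5=0xac  N=1 Z=0
after  1: r0=0xea r1=0xf6 r2=0xb7 r3=0xc1 r4=0x33 r5=0xac  N=1 Z=0
after  2: r0=0xea r1=0xf6 r2=0xb7 r3=0xc1 r4=0x46 r5=0xac  N=0 Z=0
after  3: r0=0xea r1=0x42 r2=0xb7 r3=0xc1 r4=0x46 r5=0xac  N=0 Z=0
after  4: r0=0x3e r1=0x42 r2=0xb7 r3=0xc1 r4=0x46 r5=0xac  N=0 Z=0
after  5: r0=0x3e r1=0x42 r2=0xb7 r3=0x0b r4=0x46 r5=0xac  N=0 Z=0
after  6: r0=0xf9 r1=0x42 r2=0xb7 r3=0x0b r4=0x46 r5=0xac  N=1 Z=0
after  7: r0=0xf9 r1=0x42 r2=0xb7 r3=0xfd r4=0x46 r5=0xac  N=1 Z=0
after  8: r0=0xf9 r1=0x42 r2=0x46 r3=0xfd r4=0x46 r5=0xac  N=1 Z=0
-- IRQ taken; context saved, return-PC = 9 --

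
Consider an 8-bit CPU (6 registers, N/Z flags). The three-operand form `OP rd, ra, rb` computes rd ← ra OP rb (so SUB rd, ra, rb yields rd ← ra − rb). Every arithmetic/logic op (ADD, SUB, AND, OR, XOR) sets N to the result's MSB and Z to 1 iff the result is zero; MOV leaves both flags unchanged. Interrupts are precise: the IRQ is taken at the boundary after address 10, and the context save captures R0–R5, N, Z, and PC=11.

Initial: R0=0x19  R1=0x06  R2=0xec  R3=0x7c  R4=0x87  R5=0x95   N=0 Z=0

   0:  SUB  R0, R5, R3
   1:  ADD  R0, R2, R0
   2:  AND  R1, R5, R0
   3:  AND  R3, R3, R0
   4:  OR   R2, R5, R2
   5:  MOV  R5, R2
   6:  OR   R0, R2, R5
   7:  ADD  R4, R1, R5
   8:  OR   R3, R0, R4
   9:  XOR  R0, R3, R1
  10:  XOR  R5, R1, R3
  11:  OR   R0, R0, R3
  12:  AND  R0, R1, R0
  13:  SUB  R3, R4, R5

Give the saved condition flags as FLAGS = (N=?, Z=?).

after  0: R0=0x19 R1=0x06 R2=0xec R3=0x7c R4=0x87 R5=0x95  N=0 Z=0
after  1: R0=0x05 R1=0x06 R2=0xec R3=0x7c R4=0x87 R5=0x95  N=0 Z=0
after  2: R0=0x05 R1=0x05 R2=0xec R3=0x7c R4=0x87 R5=0x95  N=0 Z=0
after  3: R0=0x05 R1=0x05 R2=0xec R3=0x04 R4=0x87 R5=0x95  N=0 Z=0
after  4: R0=0x05 R1=0x05 R2=0xfd R3=0x04 R4=0x87 R5=0x95  N=1 Z=0
after  5: R0=0x05 R1=0x05 R2=0xfd R3=0x04 R4=0x87 R5=0xfd  N=1 Z=0
after  6: R0=0xfd R1=0x05 R2=0xfd R3=0x04 R4=0x87 R5=0xfd  N=1 Z=0
after  7: R0=0xfd R1=0x05 R2=0xfd R3=0x04 R4=0x02 R5=0xfd  N=0 Z=0
after  8: R0=0xfd R1=0x05 R2=0xfd R3=0xff R4=0x02 R5=0xfd  N=1 Z=0
after  9: R0=0xfa R1=0x05 R2=0xfd R3=0xff R4=0x02 R5=0xfd  N=1 Z=0
after 10: R0=0xfa R1=0x05 R2=0xfd R3=0xff R4=0x02 R5=0xfa  N=1 Z=0
-- IRQ taken; context saved, return-PC = 11 --

FLAGS = (N=1, Z=0)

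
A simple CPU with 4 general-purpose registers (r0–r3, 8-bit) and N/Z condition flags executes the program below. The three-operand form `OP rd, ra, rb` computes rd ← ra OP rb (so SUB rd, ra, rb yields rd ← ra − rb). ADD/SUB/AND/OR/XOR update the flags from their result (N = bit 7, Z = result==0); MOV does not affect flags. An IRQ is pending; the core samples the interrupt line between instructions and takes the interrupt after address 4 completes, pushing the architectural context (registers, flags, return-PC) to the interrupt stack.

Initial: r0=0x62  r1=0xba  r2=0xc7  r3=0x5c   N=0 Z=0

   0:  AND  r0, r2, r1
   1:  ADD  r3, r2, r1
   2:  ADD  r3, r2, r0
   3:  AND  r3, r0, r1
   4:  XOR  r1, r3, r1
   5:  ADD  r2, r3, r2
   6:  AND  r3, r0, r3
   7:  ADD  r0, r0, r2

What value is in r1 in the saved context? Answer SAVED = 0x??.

SAVED = 0x38

after  0: r0=0x82 r1=0xba r2=0xc7 r3=0x5c  N=1 Z=0
after  1: r0=0x82 r1=0xba r2=0xc7 r3=0x81  N=1 Z=0
after  2: r0=0x82 r1=0xba r2=0xc7 r3=0x49  N=0 Z=0
after  3: r0=0x82 r1=0xba r2=0xc7 r3=0x82  N=1 Z=0
after  4: r0=0x82 r1=0x38 r2=0xc7 r3=0x82  N=0 Z=0
-- IRQ taken; context saved, return-PC = 5 --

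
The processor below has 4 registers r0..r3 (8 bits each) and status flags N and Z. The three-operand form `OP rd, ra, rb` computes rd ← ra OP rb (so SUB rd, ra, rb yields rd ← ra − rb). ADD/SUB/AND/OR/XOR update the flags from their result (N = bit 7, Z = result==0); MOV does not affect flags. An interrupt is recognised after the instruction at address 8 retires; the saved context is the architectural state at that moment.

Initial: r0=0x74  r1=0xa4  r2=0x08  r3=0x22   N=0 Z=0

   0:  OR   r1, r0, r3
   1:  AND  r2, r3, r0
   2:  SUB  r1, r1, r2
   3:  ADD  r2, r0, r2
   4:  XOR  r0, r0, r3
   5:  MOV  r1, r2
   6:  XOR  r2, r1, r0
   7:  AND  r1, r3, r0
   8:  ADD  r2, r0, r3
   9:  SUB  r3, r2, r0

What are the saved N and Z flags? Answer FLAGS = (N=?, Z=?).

after  0: r0=0x74 r1=0x76 r2=0x08 r3=0x22  N=0 Z=0
after  1: r0=0x74 r1=0x76 r2=0x20 r3=0x22  N=0 Z=0
after  2: r0=0x74 r1=0x56 r2=0x20 r3=0x22  N=0 Z=0
after  3: r0=0x74 r1=0x56 r2=0x94 r3=0x22  N=1 Z=0
after  4: r0=0x56 r1=0x56 r2=0x94 r3=0x22  N=0 Z=0
after  5: r0=0x56 r1=0x94 r2=0x94 r3=0x22  N=0 Z=0
after  6: r0=0x56 r1=0x94 r2=0xc2 r3=0x22  N=1 Z=0
after  7: r0=0x56 r1=0x02 r2=0xc2 r3=0x22  N=0 Z=0
after  8: r0=0x56 r1=0x02 r2=0x78 r3=0x22  N=0 Z=0
-- IRQ taken; context saved, return-PC = 9 --

FLAGS = (N=0, Z=0)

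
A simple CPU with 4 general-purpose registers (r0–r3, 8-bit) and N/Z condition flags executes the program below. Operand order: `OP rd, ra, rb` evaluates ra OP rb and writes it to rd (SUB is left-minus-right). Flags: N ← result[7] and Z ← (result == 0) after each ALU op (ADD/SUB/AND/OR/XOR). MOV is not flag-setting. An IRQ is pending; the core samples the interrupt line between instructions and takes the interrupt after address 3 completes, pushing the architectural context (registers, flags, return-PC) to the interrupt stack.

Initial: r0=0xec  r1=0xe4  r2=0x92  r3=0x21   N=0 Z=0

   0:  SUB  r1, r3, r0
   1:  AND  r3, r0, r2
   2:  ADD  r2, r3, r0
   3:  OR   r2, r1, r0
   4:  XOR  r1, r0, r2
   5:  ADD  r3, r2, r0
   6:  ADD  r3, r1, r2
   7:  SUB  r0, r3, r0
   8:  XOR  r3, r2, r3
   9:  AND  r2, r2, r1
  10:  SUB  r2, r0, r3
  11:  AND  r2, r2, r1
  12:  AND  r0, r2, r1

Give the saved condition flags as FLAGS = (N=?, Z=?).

FLAGS = (N=1, Z=0)

after  0: r0=0xec r1=0x35 r2=0x92 r3=0x21  N=0 Z=0
after  1: r0=0xec r1=0x35 r2=0x92 r3=0x80  N=1 Z=0
after  2: r0=0xec r1=0x35 r2=0x6c r3=0x80  N=0 Z=0
after  3: r0=0xec r1=0x35 r2=0xfd r3=0x80  N=1 Z=0
-- IRQ taken; context saved, return-PC = 4 --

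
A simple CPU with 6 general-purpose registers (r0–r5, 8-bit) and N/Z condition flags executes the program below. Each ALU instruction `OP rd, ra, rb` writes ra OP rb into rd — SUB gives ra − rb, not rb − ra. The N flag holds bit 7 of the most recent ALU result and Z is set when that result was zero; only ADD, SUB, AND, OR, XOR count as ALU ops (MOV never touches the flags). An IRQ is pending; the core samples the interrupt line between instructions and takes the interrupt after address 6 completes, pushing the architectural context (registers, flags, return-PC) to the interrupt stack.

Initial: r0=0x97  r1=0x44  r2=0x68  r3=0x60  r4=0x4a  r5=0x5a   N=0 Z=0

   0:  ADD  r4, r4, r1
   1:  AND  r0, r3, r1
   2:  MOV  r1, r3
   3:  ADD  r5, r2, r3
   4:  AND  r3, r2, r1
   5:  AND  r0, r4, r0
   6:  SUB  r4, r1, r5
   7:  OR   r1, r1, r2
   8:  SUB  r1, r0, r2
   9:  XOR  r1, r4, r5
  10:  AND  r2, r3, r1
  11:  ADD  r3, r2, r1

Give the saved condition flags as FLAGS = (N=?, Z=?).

FLAGS = (N=1, Z=0)

after  0: r0=0x97 r1=0x44 r2=0x68 r3=0x60 r4=0x8e r5=0x5a  N=1 Z=0
after  1: r0=0x40 r1=0x44 r2=0x68 r3=0x60 r4=0x8e r5=0x5a  N=0 Z=0
after  2: r0=0x40 r1=0x60 r2=0x68 r3=0x60 r4=0x8e r5=0x5a  N=0 Z=0
after  3: r0=0x40 r1=0x60 r2=0x68 r3=0x60 r4=0x8e r5=0xc8  N=1 Z=0
after  4: r0=0x40 r1=0x60 r2=0x68 r3=0x60 r4=0x8e r5=0xc8  N=0 Z=0
after  5: r0=0x00 r1=0x60 r2=0x68 r3=0x60 r4=0x8e r5=0xc8  N=0 Z=1
after  6: r0=0x00 r1=0x60 r2=0x68 r3=0x60 r4=0x98 r5=0xc8  N=1 Z=0
-- IRQ taken; context saved, return-PC = 7 --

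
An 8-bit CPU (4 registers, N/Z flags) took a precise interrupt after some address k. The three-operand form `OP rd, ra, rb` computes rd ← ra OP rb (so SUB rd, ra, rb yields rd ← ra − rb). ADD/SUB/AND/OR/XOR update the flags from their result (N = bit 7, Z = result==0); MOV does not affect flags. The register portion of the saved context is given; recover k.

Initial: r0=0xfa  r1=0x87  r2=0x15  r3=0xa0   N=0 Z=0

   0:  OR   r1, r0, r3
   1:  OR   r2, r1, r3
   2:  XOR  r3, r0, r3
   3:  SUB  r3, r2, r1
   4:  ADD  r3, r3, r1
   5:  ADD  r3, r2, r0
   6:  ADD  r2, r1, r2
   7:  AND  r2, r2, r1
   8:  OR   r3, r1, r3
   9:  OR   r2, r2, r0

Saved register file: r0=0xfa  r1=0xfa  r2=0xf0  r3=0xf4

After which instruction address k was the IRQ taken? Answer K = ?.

K = 7

after  0: r0=0xfa r1=0xfa r2=0x15 r3=0xa0  N=1 Z=0
after  1: r0=0xfa r1=0xfa r2=0xfa r3=0xa0  N=1 Z=0
after  2: r0=0xfa r1=0xfa r2=0xfa r3=0x5a  N=0 Z=0
after  3: r0=0xfa r1=0xfa r2=0xfa r3=0x00  N=0 Z=1
after  4: r0=0xfa r1=0xfa r2=0xfa r3=0xfa  N=1 Z=0
after  5: r0=0xfa r1=0xfa r2=0xfa r3=0xf4  N=1 Z=0
after  6: r0=0xfa r1=0xfa r2=0xf4 r3=0xf4  N=1 Z=0
after  7: r0=0xfa r1=0xfa r2=0xf0 r3=0xf4  N=1 Z=0
-- IRQ taken; context saved, return-PC = 8 --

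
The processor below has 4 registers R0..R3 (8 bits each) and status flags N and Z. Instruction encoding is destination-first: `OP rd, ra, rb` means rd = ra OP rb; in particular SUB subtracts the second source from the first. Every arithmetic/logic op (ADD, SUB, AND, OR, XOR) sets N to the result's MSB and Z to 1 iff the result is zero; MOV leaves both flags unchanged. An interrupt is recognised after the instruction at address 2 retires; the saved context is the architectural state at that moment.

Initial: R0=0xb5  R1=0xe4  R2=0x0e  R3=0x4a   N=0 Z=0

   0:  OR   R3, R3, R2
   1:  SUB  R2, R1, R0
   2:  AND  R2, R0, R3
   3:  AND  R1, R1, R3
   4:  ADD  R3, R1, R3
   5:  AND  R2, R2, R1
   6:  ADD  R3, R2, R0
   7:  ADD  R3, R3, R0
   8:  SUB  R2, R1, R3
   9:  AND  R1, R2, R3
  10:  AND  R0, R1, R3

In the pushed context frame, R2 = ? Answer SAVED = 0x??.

SAVED = 0x04

after  0: R0=0xb5 R1=0xe4 R2=0x0e R3=0x4e  N=0 Z=0
after  1: R0=0xb5 R1=0xe4 R2=0x2f R3=0x4e  N=0 Z=0
after  2: R0=0xb5 R1=0xe4 R2=0x04 R3=0x4e  N=0 Z=0
-- IRQ taken; context saved, return-PC = 3 --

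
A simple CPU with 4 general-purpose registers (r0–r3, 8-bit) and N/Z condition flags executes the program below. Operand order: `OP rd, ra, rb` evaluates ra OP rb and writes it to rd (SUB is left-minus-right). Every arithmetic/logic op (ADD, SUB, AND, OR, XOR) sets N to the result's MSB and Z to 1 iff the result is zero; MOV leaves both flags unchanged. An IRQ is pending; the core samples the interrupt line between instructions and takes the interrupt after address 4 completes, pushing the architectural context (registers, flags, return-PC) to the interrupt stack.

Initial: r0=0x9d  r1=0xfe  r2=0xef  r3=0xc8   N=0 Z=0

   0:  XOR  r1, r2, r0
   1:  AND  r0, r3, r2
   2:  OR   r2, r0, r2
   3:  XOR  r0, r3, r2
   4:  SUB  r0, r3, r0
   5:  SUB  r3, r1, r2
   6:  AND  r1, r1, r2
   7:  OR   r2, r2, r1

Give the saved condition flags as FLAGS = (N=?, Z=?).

FLAGS = (N=1, Z=0)

after  0: r0=0x9d r1=0x72 r2=0xef r3=0xc8  N=0 Z=0
after  1: r0=0xc8 r1=0x72 r2=0xef r3=0xc8  N=1 Z=0
after  2: r0=0xc8 r1=0x72 r2=0xef r3=0xc8  N=1 Z=0
after  3: r0=0x27 r1=0x72 r2=0xef r3=0xc8  N=0 Z=0
after  4: r0=0xa1 r1=0x72 r2=0xef r3=0xc8  N=1 Z=0
-- IRQ taken; context saved, return-PC = 5 --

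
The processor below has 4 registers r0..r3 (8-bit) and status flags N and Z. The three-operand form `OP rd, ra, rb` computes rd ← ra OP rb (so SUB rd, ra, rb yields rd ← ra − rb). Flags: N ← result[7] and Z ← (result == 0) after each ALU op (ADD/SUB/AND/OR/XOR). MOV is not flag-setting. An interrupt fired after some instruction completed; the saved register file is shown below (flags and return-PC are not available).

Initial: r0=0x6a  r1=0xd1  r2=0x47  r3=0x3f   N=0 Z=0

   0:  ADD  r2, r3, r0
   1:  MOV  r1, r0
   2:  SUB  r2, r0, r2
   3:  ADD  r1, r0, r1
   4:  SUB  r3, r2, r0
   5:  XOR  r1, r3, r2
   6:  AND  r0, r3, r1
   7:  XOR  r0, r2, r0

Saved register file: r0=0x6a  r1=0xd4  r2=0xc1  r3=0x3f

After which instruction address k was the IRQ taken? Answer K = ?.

after  0: r0=0x6a r1=0xd1 r2=0xa9 r3=0x3f  N=1 Z=0
after  1: r0=0x6a r1=0x6a r2=0xa9 r3=0x3f  N=1 Z=0
after  2: r0=0x6a r1=0x6a r2=0xc1 r3=0x3f  N=1 Z=0
after  3: r0=0x6a r1=0xd4 r2=0xc1 r3=0x3f  N=1 Z=0
-- IRQ taken; context saved, return-PC = 4 --

K = 3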